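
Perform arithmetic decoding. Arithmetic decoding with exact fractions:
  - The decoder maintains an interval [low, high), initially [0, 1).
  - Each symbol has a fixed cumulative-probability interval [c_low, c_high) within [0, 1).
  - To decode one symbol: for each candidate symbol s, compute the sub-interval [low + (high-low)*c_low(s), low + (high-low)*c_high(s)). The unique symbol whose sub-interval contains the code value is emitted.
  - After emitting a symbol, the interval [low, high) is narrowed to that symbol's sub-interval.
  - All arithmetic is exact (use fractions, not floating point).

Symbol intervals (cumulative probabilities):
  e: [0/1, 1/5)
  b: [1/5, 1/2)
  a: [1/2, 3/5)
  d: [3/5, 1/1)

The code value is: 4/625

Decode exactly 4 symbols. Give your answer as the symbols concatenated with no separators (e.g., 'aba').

Step 1: interval [0/1, 1/1), width = 1/1 - 0/1 = 1/1
  'e': [0/1 + 1/1*0/1, 0/1 + 1/1*1/5) = [0/1, 1/5) <- contains code 4/625
  'b': [0/1 + 1/1*1/5, 0/1 + 1/1*1/2) = [1/5, 1/2)
  'a': [0/1 + 1/1*1/2, 0/1 + 1/1*3/5) = [1/2, 3/5)
  'd': [0/1 + 1/1*3/5, 0/1 + 1/1*1/1) = [3/5, 1/1)
  emit 'e', narrow to [0/1, 1/5)
Step 2: interval [0/1, 1/5), width = 1/5 - 0/1 = 1/5
  'e': [0/1 + 1/5*0/1, 0/1 + 1/5*1/5) = [0/1, 1/25) <- contains code 4/625
  'b': [0/1 + 1/5*1/5, 0/1 + 1/5*1/2) = [1/25, 1/10)
  'a': [0/1 + 1/5*1/2, 0/1 + 1/5*3/5) = [1/10, 3/25)
  'd': [0/1 + 1/5*3/5, 0/1 + 1/5*1/1) = [3/25, 1/5)
  emit 'e', narrow to [0/1, 1/25)
Step 3: interval [0/1, 1/25), width = 1/25 - 0/1 = 1/25
  'e': [0/1 + 1/25*0/1, 0/1 + 1/25*1/5) = [0/1, 1/125) <- contains code 4/625
  'b': [0/1 + 1/25*1/5, 0/1 + 1/25*1/2) = [1/125, 1/50)
  'a': [0/1 + 1/25*1/2, 0/1 + 1/25*3/5) = [1/50, 3/125)
  'd': [0/1 + 1/25*3/5, 0/1 + 1/25*1/1) = [3/125, 1/25)
  emit 'e', narrow to [0/1, 1/125)
Step 4: interval [0/1, 1/125), width = 1/125 - 0/1 = 1/125
  'e': [0/1 + 1/125*0/1, 0/1 + 1/125*1/5) = [0/1, 1/625)
  'b': [0/1 + 1/125*1/5, 0/1 + 1/125*1/2) = [1/625, 1/250)
  'a': [0/1 + 1/125*1/2, 0/1 + 1/125*3/5) = [1/250, 3/625)
  'd': [0/1 + 1/125*3/5, 0/1 + 1/125*1/1) = [3/625, 1/125) <- contains code 4/625
  emit 'd', narrow to [3/625, 1/125)

Answer: eeed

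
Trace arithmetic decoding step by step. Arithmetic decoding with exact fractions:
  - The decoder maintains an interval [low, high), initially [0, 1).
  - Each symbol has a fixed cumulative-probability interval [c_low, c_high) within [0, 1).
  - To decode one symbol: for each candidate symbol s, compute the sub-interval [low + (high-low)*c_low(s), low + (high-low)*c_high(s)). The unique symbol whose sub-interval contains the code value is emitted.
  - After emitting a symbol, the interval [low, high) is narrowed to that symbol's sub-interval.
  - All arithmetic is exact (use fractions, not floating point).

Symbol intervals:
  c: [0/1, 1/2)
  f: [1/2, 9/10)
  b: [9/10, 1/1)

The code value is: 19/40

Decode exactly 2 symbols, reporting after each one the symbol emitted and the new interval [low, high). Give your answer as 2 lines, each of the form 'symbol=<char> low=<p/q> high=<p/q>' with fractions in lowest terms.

Step 1: interval [0/1, 1/1), width = 1/1 - 0/1 = 1/1
  'c': [0/1 + 1/1*0/1, 0/1 + 1/1*1/2) = [0/1, 1/2) <- contains code 19/40
  'f': [0/1 + 1/1*1/2, 0/1 + 1/1*9/10) = [1/2, 9/10)
  'b': [0/1 + 1/1*9/10, 0/1 + 1/1*1/1) = [9/10, 1/1)
  emit 'c', narrow to [0/1, 1/2)
Step 2: interval [0/1, 1/2), width = 1/2 - 0/1 = 1/2
  'c': [0/1 + 1/2*0/1, 0/1 + 1/2*1/2) = [0/1, 1/4)
  'f': [0/1 + 1/2*1/2, 0/1 + 1/2*9/10) = [1/4, 9/20)
  'b': [0/1 + 1/2*9/10, 0/1 + 1/2*1/1) = [9/20, 1/2) <- contains code 19/40
  emit 'b', narrow to [9/20, 1/2)

Answer: symbol=c low=0/1 high=1/2
symbol=b low=9/20 high=1/2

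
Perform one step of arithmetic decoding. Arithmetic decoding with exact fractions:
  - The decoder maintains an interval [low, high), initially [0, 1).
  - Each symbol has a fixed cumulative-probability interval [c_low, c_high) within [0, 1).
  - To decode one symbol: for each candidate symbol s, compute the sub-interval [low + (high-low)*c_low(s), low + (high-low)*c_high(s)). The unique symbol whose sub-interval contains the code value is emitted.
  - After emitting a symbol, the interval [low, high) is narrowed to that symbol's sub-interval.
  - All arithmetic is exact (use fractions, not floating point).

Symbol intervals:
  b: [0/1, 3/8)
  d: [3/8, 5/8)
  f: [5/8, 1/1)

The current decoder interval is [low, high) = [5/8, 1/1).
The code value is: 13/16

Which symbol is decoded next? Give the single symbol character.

Interval width = high − low = 1/1 − 5/8 = 3/8
Scaled code = (code − low) / width = (13/16 − 5/8) / 3/8 = 1/2
  b: [0/1, 3/8) 
  d: [3/8, 5/8) ← scaled code falls here ✓
  f: [5/8, 1/1) 

Answer: d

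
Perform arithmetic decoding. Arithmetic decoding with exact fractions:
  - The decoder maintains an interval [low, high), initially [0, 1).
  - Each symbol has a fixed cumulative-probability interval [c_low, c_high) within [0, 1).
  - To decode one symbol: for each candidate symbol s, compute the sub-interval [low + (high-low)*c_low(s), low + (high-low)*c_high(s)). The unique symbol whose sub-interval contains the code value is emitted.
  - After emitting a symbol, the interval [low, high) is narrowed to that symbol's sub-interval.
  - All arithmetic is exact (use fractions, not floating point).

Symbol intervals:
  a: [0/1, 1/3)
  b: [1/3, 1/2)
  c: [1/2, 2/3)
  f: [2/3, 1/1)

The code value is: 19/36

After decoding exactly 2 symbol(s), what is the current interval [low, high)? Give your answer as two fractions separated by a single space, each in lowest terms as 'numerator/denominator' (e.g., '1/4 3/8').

Step 1: interval [0/1, 1/1), width = 1/1 - 0/1 = 1/1
  'a': [0/1 + 1/1*0/1, 0/1 + 1/1*1/3) = [0/1, 1/3)
  'b': [0/1 + 1/1*1/3, 0/1 + 1/1*1/2) = [1/3, 1/2)
  'c': [0/1 + 1/1*1/2, 0/1 + 1/1*2/3) = [1/2, 2/3) <- contains code 19/36
  'f': [0/1 + 1/1*2/3, 0/1 + 1/1*1/1) = [2/3, 1/1)
  emit 'c', narrow to [1/2, 2/3)
Step 2: interval [1/2, 2/3), width = 2/3 - 1/2 = 1/6
  'a': [1/2 + 1/6*0/1, 1/2 + 1/6*1/3) = [1/2, 5/9) <- contains code 19/36
  'b': [1/2 + 1/6*1/3, 1/2 + 1/6*1/2) = [5/9, 7/12)
  'c': [1/2 + 1/6*1/2, 1/2 + 1/6*2/3) = [7/12, 11/18)
  'f': [1/2 + 1/6*2/3, 1/2 + 1/6*1/1) = [11/18, 2/3)
  emit 'a', narrow to [1/2, 5/9)

Answer: 1/2 5/9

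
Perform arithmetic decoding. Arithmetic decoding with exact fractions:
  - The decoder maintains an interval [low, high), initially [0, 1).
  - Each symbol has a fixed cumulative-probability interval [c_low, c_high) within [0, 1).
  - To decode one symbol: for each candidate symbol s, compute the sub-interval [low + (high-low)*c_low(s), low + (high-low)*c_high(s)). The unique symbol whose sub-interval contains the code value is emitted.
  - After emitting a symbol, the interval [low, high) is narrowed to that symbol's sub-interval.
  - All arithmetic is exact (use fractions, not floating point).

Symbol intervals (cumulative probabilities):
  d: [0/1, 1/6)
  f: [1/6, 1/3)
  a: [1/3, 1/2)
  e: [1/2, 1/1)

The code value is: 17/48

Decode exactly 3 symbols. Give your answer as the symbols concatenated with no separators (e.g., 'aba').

Step 1: interval [0/1, 1/1), width = 1/1 - 0/1 = 1/1
  'd': [0/1 + 1/1*0/1, 0/1 + 1/1*1/6) = [0/1, 1/6)
  'f': [0/1 + 1/1*1/6, 0/1 + 1/1*1/3) = [1/6, 1/3)
  'a': [0/1 + 1/1*1/3, 0/1 + 1/1*1/2) = [1/3, 1/2) <- contains code 17/48
  'e': [0/1 + 1/1*1/2, 0/1 + 1/1*1/1) = [1/2, 1/1)
  emit 'a', narrow to [1/3, 1/2)
Step 2: interval [1/3, 1/2), width = 1/2 - 1/3 = 1/6
  'd': [1/3 + 1/6*0/1, 1/3 + 1/6*1/6) = [1/3, 13/36) <- contains code 17/48
  'f': [1/3 + 1/6*1/6, 1/3 + 1/6*1/3) = [13/36, 7/18)
  'a': [1/3 + 1/6*1/3, 1/3 + 1/6*1/2) = [7/18, 5/12)
  'e': [1/3 + 1/6*1/2, 1/3 + 1/6*1/1) = [5/12, 1/2)
  emit 'd', narrow to [1/3, 13/36)
Step 3: interval [1/3, 13/36), width = 13/36 - 1/3 = 1/36
  'd': [1/3 + 1/36*0/1, 1/3 + 1/36*1/6) = [1/3, 73/216)
  'f': [1/3 + 1/36*1/6, 1/3 + 1/36*1/3) = [73/216, 37/108)
  'a': [1/3 + 1/36*1/3, 1/3 + 1/36*1/2) = [37/108, 25/72)
  'e': [1/3 + 1/36*1/2, 1/3 + 1/36*1/1) = [25/72, 13/36) <- contains code 17/48
  emit 'e', narrow to [25/72, 13/36)

Answer: ade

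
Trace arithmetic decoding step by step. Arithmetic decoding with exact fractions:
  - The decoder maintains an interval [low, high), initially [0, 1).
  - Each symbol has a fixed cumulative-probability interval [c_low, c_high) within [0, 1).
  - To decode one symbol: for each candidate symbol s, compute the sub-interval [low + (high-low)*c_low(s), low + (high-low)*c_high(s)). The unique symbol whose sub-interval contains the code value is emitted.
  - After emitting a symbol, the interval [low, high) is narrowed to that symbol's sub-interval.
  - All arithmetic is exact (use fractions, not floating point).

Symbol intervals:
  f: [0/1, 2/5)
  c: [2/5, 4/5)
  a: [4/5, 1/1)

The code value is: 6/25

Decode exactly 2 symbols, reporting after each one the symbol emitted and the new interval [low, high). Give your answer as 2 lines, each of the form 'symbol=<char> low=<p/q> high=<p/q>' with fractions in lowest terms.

Answer: symbol=f low=0/1 high=2/5
symbol=c low=4/25 high=8/25

Derivation:
Step 1: interval [0/1, 1/1), width = 1/1 - 0/1 = 1/1
  'f': [0/1 + 1/1*0/1, 0/1 + 1/1*2/5) = [0/1, 2/5) <- contains code 6/25
  'c': [0/1 + 1/1*2/5, 0/1 + 1/1*4/5) = [2/5, 4/5)
  'a': [0/1 + 1/1*4/5, 0/1 + 1/1*1/1) = [4/5, 1/1)
  emit 'f', narrow to [0/1, 2/5)
Step 2: interval [0/1, 2/5), width = 2/5 - 0/1 = 2/5
  'f': [0/1 + 2/5*0/1, 0/1 + 2/5*2/5) = [0/1, 4/25)
  'c': [0/1 + 2/5*2/5, 0/1 + 2/5*4/5) = [4/25, 8/25) <- contains code 6/25
  'a': [0/1 + 2/5*4/5, 0/1 + 2/5*1/1) = [8/25, 2/5)
  emit 'c', narrow to [4/25, 8/25)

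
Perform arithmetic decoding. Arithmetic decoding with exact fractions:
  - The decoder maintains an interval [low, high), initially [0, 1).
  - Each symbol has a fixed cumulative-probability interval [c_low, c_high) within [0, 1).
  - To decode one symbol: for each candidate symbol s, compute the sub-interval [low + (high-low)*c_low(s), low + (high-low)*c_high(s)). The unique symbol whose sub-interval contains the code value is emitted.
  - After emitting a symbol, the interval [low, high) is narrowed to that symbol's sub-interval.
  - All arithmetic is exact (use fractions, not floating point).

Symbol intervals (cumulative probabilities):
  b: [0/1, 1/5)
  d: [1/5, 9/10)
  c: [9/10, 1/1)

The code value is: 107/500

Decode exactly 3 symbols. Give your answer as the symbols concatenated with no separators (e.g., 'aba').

Step 1: interval [0/1, 1/1), width = 1/1 - 0/1 = 1/1
  'b': [0/1 + 1/1*0/1, 0/1 + 1/1*1/5) = [0/1, 1/5)
  'd': [0/1 + 1/1*1/5, 0/1 + 1/1*9/10) = [1/5, 9/10) <- contains code 107/500
  'c': [0/1 + 1/1*9/10, 0/1 + 1/1*1/1) = [9/10, 1/1)
  emit 'd', narrow to [1/5, 9/10)
Step 2: interval [1/5, 9/10), width = 9/10 - 1/5 = 7/10
  'b': [1/5 + 7/10*0/1, 1/5 + 7/10*1/5) = [1/5, 17/50) <- contains code 107/500
  'd': [1/5 + 7/10*1/5, 1/5 + 7/10*9/10) = [17/50, 83/100)
  'c': [1/5 + 7/10*9/10, 1/5 + 7/10*1/1) = [83/100, 9/10)
  emit 'b', narrow to [1/5, 17/50)
Step 3: interval [1/5, 17/50), width = 17/50 - 1/5 = 7/50
  'b': [1/5 + 7/50*0/1, 1/5 + 7/50*1/5) = [1/5, 57/250) <- contains code 107/500
  'd': [1/5 + 7/50*1/5, 1/5 + 7/50*9/10) = [57/250, 163/500)
  'c': [1/5 + 7/50*9/10, 1/5 + 7/50*1/1) = [163/500, 17/50)
  emit 'b', narrow to [1/5, 57/250)

Answer: dbb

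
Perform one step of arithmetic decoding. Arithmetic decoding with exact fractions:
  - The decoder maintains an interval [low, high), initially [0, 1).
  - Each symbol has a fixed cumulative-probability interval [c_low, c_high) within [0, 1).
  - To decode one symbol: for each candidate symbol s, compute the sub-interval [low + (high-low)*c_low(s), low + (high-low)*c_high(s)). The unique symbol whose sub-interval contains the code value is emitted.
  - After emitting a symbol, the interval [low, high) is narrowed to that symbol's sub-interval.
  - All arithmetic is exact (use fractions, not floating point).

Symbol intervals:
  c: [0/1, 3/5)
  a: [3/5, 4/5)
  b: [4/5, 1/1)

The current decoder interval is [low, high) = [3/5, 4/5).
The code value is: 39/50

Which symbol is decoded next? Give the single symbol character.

Answer: b

Derivation:
Interval width = high − low = 4/5 − 3/5 = 1/5
Scaled code = (code − low) / width = (39/50 − 3/5) / 1/5 = 9/10
  c: [0/1, 3/5) 
  a: [3/5, 4/5) 
  b: [4/5, 1/1) ← scaled code falls here ✓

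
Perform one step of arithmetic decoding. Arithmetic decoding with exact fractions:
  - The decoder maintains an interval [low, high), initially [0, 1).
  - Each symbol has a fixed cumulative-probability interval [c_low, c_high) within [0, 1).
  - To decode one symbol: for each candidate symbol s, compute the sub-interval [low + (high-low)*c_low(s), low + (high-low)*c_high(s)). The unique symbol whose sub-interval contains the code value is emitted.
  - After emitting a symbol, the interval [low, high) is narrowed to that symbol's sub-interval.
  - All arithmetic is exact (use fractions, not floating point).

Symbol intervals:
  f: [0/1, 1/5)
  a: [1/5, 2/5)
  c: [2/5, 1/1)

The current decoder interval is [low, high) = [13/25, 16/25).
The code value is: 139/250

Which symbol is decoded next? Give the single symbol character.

Interval width = high − low = 16/25 − 13/25 = 3/25
Scaled code = (code − low) / width = (139/250 − 13/25) / 3/25 = 3/10
  f: [0/1, 1/5) 
  a: [1/5, 2/5) ← scaled code falls here ✓
  c: [2/5, 1/1) 

Answer: a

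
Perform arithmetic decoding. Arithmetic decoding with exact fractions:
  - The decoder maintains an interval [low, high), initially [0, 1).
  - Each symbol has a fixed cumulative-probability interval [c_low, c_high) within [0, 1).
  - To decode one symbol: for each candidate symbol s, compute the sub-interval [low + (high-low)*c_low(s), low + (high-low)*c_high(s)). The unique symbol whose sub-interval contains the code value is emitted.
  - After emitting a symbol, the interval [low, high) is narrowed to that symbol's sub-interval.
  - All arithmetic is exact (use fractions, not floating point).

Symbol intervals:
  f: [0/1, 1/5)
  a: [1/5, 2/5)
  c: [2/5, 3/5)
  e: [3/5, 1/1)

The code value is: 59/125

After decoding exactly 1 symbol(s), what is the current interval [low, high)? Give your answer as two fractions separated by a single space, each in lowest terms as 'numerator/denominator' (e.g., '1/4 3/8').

Step 1: interval [0/1, 1/1), width = 1/1 - 0/1 = 1/1
  'f': [0/1 + 1/1*0/1, 0/1 + 1/1*1/5) = [0/1, 1/5)
  'a': [0/1 + 1/1*1/5, 0/1 + 1/1*2/5) = [1/5, 2/5)
  'c': [0/1 + 1/1*2/5, 0/1 + 1/1*3/5) = [2/5, 3/5) <- contains code 59/125
  'e': [0/1 + 1/1*3/5, 0/1 + 1/1*1/1) = [3/5, 1/1)
  emit 'c', narrow to [2/5, 3/5)

Answer: 2/5 3/5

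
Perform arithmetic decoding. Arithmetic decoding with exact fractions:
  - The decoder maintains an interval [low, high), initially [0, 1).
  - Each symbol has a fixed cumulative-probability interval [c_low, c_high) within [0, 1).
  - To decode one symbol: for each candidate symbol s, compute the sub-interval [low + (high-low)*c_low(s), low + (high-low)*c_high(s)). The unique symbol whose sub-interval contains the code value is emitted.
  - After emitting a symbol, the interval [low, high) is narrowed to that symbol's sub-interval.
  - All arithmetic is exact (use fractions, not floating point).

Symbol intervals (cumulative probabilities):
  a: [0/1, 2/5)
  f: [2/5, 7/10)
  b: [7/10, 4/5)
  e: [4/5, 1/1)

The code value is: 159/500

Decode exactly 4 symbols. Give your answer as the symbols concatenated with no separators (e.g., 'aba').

Answer: abeb

Derivation:
Step 1: interval [0/1, 1/1), width = 1/1 - 0/1 = 1/1
  'a': [0/1 + 1/1*0/1, 0/1 + 1/1*2/5) = [0/1, 2/5) <- contains code 159/500
  'f': [0/1 + 1/1*2/5, 0/1 + 1/1*7/10) = [2/5, 7/10)
  'b': [0/1 + 1/1*7/10, 0/1 + 1/1*4/5) = [7/10, 4/5)
  'e': [0/1 + 1/1*4/5, 0/1 + 1/1*1/1) = [4/5, 1/1)
  emit 'a', narrow to [0/1, 2/5)
Step 2: interval [0/1, 2/5), width = 2/5 - 0/1 = 2/5
  'a': [0/1 + 2/5*0/1, 0/1 + 2/5*2/5) = [0/1, 4/25)
  'f': [0/1 + 2/5*2/5, 0/1 + 2/5*7/10) = [4/25, 7/25)
  'b': [0/1 + 2/5*7/10, 0/1 + 2/5*4/5) = [7/25, 8/25) <- contains code 159/500
  'e': [0/1 + 2/5*4/5, 0/1 + 2/5*1/1) = [8/25, 2/5)
  emit 'b', narrow to [7/25, 8/25)
Step 3: interval [7/25, 8/25), width = 8/25 - 7/25 = 1/25
  'a': [7/25 + 1/25*0/1, 7/25 + 1/25*2/5) = [7/25, 37/125)
  'f': [7/25 + 1/25*2/5, 7/25 + 1/25*7/10) = [37/125, 77/250)
  'b': [7/25 + 1/25*7/10, 7/25 + 1/25*4/5) = [77/250, 39/125)
  'e': [7/25 + 1/25*4/5, 7/25 + 1/25*1/1) = [39/125, 8/25) <- contains code 159/500
  emit 'e', narrow to [39/125, 8/25)
Step 4: interval [39/125, 8/25), width = 8/25 - 39/125 = 1/125
  'a': [39/125 + 1/125*0/1, 39/125 + 1/125*2/5) = [39/125, 197/625)
  'f': [39/125 + 1/125*2/5, 39/125 + 1/125*7/10) = [197/625, 397/1250)
  'b': [39/125 + 1/125*7/10, 39/125 + 1/125*4/5) = [397/1250, 199/625) <- contains code 159/500
  'e': [39/125 + 1/125*4/5, 39/125 + 1/125*1/1) = [199/625, 8/25)
  emit 'b', narrow to [397/1250, 199/625)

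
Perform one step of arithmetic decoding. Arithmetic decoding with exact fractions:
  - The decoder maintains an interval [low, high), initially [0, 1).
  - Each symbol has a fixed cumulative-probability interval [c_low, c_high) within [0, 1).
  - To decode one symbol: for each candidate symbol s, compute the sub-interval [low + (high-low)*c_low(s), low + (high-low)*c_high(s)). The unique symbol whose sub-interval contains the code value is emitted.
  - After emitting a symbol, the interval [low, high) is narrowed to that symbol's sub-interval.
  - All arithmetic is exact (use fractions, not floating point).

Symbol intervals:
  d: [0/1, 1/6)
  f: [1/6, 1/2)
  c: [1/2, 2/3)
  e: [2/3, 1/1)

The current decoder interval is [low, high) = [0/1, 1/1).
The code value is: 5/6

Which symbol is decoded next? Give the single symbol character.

Answer: e

Derivation:
Interval width = high − low = 1/1 − 0/1 = 1/1
Scaled code = (code − low) / width = (5/6 − 0/1) / 1/1 = 5/6
  d: [0/1, 1/6) 
  f: [1/6, 1/2) 
  c: [1/2, 2/3) 
  e: [2/3, 1/1) ← scaled code falls here ✓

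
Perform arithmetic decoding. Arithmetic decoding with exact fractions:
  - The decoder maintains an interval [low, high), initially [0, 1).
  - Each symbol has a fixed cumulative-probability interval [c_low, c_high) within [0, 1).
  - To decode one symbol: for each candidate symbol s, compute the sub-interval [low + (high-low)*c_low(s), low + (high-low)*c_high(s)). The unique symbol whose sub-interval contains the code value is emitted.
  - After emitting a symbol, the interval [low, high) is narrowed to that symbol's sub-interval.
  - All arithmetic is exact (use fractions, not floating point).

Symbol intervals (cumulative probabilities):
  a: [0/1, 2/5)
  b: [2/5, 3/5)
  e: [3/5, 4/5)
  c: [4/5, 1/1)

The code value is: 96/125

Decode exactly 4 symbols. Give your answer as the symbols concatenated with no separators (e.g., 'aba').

Answer: ecab

Derivation:
Step 1: interval [0/1, 1/1), width = 1/1 - 0/1 = 1/1
  'a': [0/1 + 1/1*0/1, 0/1 + 1/1*2/5) = [0/1, 2/5)
  'b': [0/1 + 1/1*2/5, 0/1 + 1/1*3/5) = [2/5, 3/5)
  'e': [0/1 + 1/1*3/5, 0/1 + 1/1*4/5) = [3/5, 4/5) <- contains code 96/125
  'c': [0/1 + 1/1*4/5, 0/1 + 1/1*1/1) = [4/5, 1/1)
  emit 'e', narrow to [3/5, 4/5)
Step 2: interval [3/5, 4/5), width = 4/5 - 3/5 = 1/5
  'a': [3/5 + 1/5*0/1, 3/5 + 1/5*2/5) = [3/5, 17/25)
  'b': [3/5 + 1/5*2/5, 3/5 + 1/5*3/5) = [17/25, 18/25)
  'e': [3/5 + 1/5*3/5, 3/5 + 1/5*4/5) = [18/25, 19/25)
  'c': [3/5 + 1/5*4/5, 3/5 + 1/5*1/1) = [19/25, 4/5) <- contains code 96/125
  emit 'c', narrow to [19/25, 4/5)
Step 3: interval [19/25, 4/5), width = 4/5 - 19/25 = 1/25
  'a': [19/25 + 1/25*0/1, 19/25 + 1/25*2/5) = [19/25, 97/125) <- contains code 96/125
  'b': [19/25 + 1/25*2/5, 19/25 + 1/25*3/5) = [97/125, 98/125)
  'e': [19/25 + 1/25*3/5, 19/25 + 1/25*4/5) = [98/125, 99/125)
  'c': [19/25 + 1/25*4/5, 19/25 + 1/25*1/1) = [99/125, 4/5)
  emit 'a', narrow to [19/25, 97/125)
Step 4: interval [19/25, 97/125), width = 97/125 - 19/25 = 2/125
  'a': [19/25 + 2/125*0/1, 19/25 + 2/125*2/5) = [19/25, 479/625)
  'b': [19/25 + 2/125*2/5, 19/25 + 2/125*3/5) = [479/625, 481/625) <- contains code 96/125
  'e': [19/25 + 2/125*3/5, 19/25 + 2/125*4/5) = [481/625, 483/625)
  'c': [19/25 + 2/125*4/5, 19/25 + 2/125*1/1) = [483/625, 97/125)
  emit 'b', narrow to [479/625, 481/625)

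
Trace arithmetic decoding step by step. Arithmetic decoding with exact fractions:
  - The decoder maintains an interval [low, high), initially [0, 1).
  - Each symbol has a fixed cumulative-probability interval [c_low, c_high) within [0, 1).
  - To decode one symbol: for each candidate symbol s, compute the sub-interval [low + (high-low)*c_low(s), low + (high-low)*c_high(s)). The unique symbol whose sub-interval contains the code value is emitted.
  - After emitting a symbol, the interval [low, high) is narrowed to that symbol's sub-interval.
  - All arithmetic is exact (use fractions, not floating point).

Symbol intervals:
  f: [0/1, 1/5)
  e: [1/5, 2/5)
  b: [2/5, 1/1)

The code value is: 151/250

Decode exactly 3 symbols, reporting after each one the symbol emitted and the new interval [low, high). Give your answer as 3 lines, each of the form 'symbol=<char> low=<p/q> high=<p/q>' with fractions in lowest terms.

Answer: symbol=b low=2/5 high=1/1
symbol=e low=13/25 high=16/25
symbol=b low=71/125 high=16/25

Derivation:
Step 1: interval [0/1, 1/1), width = 1/1 - 0/1 = 1/1
  'f': [0/1 + 1/1*0/1, 0/1 + 1/1*1/5) = [0/1, 1/5)
  'e': [0/1 + 1/1*1/5, 0/1 + 1/1*2/5) = [1/5, 2/5)
  'b': [0/1 + 1/1*2/5, 0/1 + 1/1*1/1) = [2/5, 1/1) <- contains code 151/250
  emit 'b', narrow to [2/5, 1/1)
Step 2: interval [2/5, 1/1), width = 1/1 - 2/5 = 3/5
  'f': [2/5 + 3/5*0/1, 2/5 + 3/5*1/5) = [2/5, 13/25)
  'e': [2/5 + 3/5*1/5, 2/5 + 3/5*2/5) = [13/25, 16/25) <- contains code 151/250
  'b': [2/5 + 3/5*2/5, 2/5 + 3/5*1/1) = [16/25, 1/1)
  emit 'e', narrow to [13/25, 16/25)
Step 3: interval [13/25, 16/25), width = 16/25 - 13/25 = 3/25
  'f': [13/25 + 3/25*0/1, 13/25 + 3/25*1/5) = [13/25, 68/125)
  'e': [13/25 + 3/25*1/5, 13/25 + 3/25*2/5) = [68/125, 71/125)
  'b': [13/25 + 3/25*2/5, 13/25 + 3/25*1/1) = [71/125, 16/25) <- contains code 151/250
  emit 'b', narrow to [71/125, 16/25)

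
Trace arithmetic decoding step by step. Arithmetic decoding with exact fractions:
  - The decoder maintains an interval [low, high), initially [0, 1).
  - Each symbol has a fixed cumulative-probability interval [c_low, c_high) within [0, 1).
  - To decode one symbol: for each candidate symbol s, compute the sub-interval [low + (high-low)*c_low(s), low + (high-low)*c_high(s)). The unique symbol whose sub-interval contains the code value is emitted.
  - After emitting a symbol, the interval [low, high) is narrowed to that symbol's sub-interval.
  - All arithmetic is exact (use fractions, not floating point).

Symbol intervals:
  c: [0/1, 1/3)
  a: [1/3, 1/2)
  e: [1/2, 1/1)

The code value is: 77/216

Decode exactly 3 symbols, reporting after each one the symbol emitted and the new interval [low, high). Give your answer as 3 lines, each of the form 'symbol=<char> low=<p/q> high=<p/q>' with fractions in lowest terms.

Step 1: interval [0/1, 1/1), width = 1/1 - 0/1 = 1/1
  'c': [0/1 + 1/1*0/1, 0/1 + 1/1*1/3) = [0/1, 1/3)
  'a': [0/1 + 1/1*1/3, 0/1 + 1/1*1/2) = [1/3, 1/2) <- contains code 77/216
  'e': [0/1 + 1/1*1/2, 0/1 + 1/1*1/1) = [1/2, 1/1)
  emit 'a', narrow to [1/3, 1/2)
Step 2: interval [1/3, 1/2), width = 1/2 - 1/3 = 1/6
  'c': [1/3 + 1/6*0/1, 1/3 + 1/6*1/3) = [1/3, 7/18) <- contains code 77/216
  'a': [1/3 + 1/6*1/3, 1/3 + 1/6*1/2) = [7/18, 5/12)
  'e': [1/3 + 1/6*1/2, 1/3 + 1/6*1/1) = [5/12, 1/2)
  emit 'c', narrow to [1/3, 7/18)
Step 3: interval [1/3, 7/18), width = 7/18 - 1/3 = 1/18
  'c': [1/3 + 1/18*0/1, 1/3 + 1/18*1/3) = [1/3, 19/54)
  'a': [1/3 + 1/18*1/3, 1/3 + 1/18*1/2) = [19/54, 13/36) <- contains code 77/216
  'e': [1/3 + 1/18*1/2, 1/3 + 1/18*1/1) = [13/36, 7/18)
  emit 'a', narrow to [19/54, 13/36)

Answer: symbol=a low=1/3 high=1/2
symbol=c low=1/3 high=7/18
symbol=a low=19/54 high=13/36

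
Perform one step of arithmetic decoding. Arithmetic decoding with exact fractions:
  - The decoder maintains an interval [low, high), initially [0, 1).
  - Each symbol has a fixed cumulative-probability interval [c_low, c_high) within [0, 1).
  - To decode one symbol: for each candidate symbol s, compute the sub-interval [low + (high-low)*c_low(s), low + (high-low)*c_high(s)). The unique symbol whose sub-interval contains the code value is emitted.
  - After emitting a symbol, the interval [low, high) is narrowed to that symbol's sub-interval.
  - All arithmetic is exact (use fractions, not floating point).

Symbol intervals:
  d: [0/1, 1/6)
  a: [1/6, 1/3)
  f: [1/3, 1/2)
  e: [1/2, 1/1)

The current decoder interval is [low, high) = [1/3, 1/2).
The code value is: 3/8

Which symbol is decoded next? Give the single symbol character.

Answer: a

Derivation:
Interval width = high − low = 1/2 − 1/3 = 1/6
Scaled code = (code − low) / width = (3/8 − 1/3) / 1/6 = 1/4
  d: [0/1, 1/6) 
  a: [1/6, 1/3) ← scaled code falls here ✓
  f: [1/3, 1/2) 
  e: [1/2, 1/1) 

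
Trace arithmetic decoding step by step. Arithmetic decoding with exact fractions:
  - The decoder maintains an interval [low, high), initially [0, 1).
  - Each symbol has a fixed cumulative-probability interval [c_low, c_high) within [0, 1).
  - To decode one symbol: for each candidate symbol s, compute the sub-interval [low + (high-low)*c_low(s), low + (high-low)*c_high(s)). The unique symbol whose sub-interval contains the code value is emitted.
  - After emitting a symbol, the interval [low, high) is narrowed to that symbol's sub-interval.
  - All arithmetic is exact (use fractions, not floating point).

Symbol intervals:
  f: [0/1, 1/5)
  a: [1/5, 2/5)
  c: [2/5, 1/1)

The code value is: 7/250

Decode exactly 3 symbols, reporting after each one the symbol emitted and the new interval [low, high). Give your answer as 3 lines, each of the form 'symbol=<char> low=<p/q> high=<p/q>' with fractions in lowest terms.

Step 1: interval [0/1, 1/1), width = 1/1 - 0/1 = 1/1
  'f': [0/1 + 1/1*0/1, 0/1 + 1/1*1/5) = [0/1, 1/5) <- contains code 7/250
  'a': [0/1 + 1/1*1/5, 0/1 + 1/1*2/5) = [1/5, 2/5)
  'c': [0/1 + 1/1*2/5, 0/1 + 1/1*1/1) = [2/5, 1/1)
  emit 'f', narrow to [0/1, 1/5)
Step 2: interval [0/1, 1/5), width = 1/5 - 0/1 = 1/5
  'f': [0/1 + 1/5*0/1, 0/1 + 1/5*1/5) = [0/1, 1/25) <- contains code 7/250
  'a': [0/1 + 1/5*1/5, 0/1 + 1/5*2/5) = [1/25, 2/25)
  'c': [0/1 + 1/5*2/5, 0/1 + 1/5*1/1) = [2/25, 1/5)
  emit 'f', narrow to [0/1, 1/25)
Step 3: interval [0/1, 1/25), width = 1/25 - 0/1 = 1/25
  'f': [0/1 + 1/25*0/1, 0/1 + 1/25*1/5) = [0/1, 1/125)
  'a': [0/1 + 1/25*1/5, 0/1 + 1/25*2/5) = [1/125, 2/125)
  'c': [0/1 + 1/25*2/5, 0/1 + 1/25*1/1) = [2/125, 1/25) <- contains code 7/250
  emit 'c', narrow to [2/125, 1/25)

Answer: symbol=f low=0/1 high=1/5
symbol=f low=0/1 high=1/25
symbol=c low=2/125 high=1/25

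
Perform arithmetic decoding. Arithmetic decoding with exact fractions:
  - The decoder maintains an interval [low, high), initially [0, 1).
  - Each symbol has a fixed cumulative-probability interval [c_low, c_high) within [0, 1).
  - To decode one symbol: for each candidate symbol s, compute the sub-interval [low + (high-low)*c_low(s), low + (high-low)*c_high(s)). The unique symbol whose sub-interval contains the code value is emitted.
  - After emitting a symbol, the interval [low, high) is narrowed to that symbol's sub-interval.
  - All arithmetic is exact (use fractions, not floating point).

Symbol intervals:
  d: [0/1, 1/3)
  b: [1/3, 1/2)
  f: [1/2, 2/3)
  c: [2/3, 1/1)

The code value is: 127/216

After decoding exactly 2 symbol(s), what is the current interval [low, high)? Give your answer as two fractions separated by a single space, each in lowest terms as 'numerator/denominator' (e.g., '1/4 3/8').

Answer: 7/12 11/18

Derivation:
Step 1: interval [0/1, 1/1), width = 1/1 - 0/1 = 1/1
  'd': [0/1 + 1/1*0/1, 0/1 + 1/1*1/3) = [0/1, 1/3)
  'b': [0/1 + 1/1*1/3, 0/1 + 1/1*1/2) = [1/3, 1/2)
  'f': [0/1 + 1/1*1/2, 0/1 + 1/1*2/3) = [1/2, 2/3) <- contains code 127/216
  'c': [0/1 + 1/1*2/3, 0/1 + 1/1*1/1) = [2/3, 1/1)
  emit 'f', narrow to [1/2, 2/3)
Step 2: interval [1/2, 2/3), width = 2/3 - 1/2 = 1/6
  'd': [1/2 + 1/6*0/1, 1/2 + 1/6*1/3) = [1/2, 5/9)
  'b': [1/2 + 1/6*1/3, 1/2 + 1/6*1/2) = [5/9, 7/12)
  'f': [1/2 + 1/6*1/2, 1/2 + 1/6*2/3) = [7/12, 11/18) <- contains code 127/216
  'c': [1/2 + 1/6*2/3, 1/2 + 1/6*1/1) = [11/18, 2/3)
  emit 'f', narrow to [7/12, 11/18)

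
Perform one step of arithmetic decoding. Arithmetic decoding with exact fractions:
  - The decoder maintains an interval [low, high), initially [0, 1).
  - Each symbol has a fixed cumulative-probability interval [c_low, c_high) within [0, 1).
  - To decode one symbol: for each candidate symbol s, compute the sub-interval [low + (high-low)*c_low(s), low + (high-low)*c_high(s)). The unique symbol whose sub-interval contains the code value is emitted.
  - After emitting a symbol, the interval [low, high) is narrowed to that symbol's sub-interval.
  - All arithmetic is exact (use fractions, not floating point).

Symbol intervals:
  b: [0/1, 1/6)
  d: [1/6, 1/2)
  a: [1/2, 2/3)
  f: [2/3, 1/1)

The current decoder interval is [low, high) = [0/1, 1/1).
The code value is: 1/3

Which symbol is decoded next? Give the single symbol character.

Answer: d

Derivation:
Interval width = high − low = 1/1 − 0/1 = 1/1
Scaled code = (code − low) / width = (1/3 − 0/1) / 1/1 = 1/3
  b: [0/1, 1/6) 
  d: [1/6, 1/2) ← scaled code falls here ✓
  a: [1/2, 2/3) 
  f: [2/3, 1/1) 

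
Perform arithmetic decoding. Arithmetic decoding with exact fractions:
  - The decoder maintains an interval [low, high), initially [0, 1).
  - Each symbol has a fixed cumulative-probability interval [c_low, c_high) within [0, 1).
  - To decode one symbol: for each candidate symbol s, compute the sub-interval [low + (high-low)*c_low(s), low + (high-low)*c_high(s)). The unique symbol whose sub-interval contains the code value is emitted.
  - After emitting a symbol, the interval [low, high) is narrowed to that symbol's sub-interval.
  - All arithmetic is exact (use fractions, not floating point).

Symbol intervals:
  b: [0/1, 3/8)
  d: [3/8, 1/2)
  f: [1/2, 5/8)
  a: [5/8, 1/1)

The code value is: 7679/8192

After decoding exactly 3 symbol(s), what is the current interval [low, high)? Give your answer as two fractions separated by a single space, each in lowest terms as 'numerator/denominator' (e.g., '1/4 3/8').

Step 1: interval [0/1, 1/1), width = 1/1 - 0/1 = 1/1
  'b': [0/1 + 1/1*0/1, 0/1 + 1/1*3/8) = [0/1, 3/8)
  'd': [0/1 + 1/1*3/8, 0/1 + 1/1*1/2) = [3/8, 1/2)
  'f': [0/1 + 1/1*1/2, 0/1 + 1/1*5/8) = [1/2, 5/8)
  'a': [0/1 + 1/1*5/8, 0/1 + 1/1*1/1) = [5/8, 1/1) <- contains code 7679/8192
  emit 'a', narrow to [5/8, 1/1)
Step 2: interval [5/8, 1/1), width = 1/1 - 5/8 = 3/8
  'b': [5/8 + 3/8*0/1, 5/8 + 3/8*3/8) = [5/8, 49/64)
  'd': [5/8 + 3/8*3/8, 5/8 + 3/8*1/2) = [49/64, 13/16)
  'f': [5/8 + 3/8*1/2, 5/8 + 3/8*5/8) = [13/16, 55/64)
  'a': [5/8 + 3/8*5/8, 5/8 + 3/8*1/1) = [55/64, 1/1) <- contains code 7679/8192
  emit 'a', narrow to [55/64, 1/1)
Step 3: interval [55/64, 1/1), width = 1/1 - 55/64 = 9/64
  'b': [55/64 + 9/64*0/1, 55/64 + 9/64*3/8) = [55/64, 467/512)
  'd': [55/64 + 9/64*3/8, 55/64 + 9/64*1/2) = [467/512, 119/128)
  'f': [55/64 + 9/64*1/2, 55/64 + 9/64*5/8) = [119/128, 485/512) <- contains code 7679/8192
  'a': [55/64 + 9/64*5/8, 55/64 + 9/64*1/1) = [485/512, 1/1)
  emit 'f', narrow to [119/128, 485/512)

Answer: 119/128 485/512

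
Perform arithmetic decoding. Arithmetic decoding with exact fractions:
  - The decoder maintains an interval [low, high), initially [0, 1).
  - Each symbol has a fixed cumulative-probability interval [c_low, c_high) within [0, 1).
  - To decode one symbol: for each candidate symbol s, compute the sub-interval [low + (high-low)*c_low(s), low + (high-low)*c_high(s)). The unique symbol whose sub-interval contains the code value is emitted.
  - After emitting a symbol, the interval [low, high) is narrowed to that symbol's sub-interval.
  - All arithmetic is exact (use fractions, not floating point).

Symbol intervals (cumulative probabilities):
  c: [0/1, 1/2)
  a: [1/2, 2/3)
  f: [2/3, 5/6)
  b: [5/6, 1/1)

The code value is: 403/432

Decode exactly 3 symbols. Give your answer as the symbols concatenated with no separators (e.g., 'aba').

Answer: baa

Derivation:
Step 1: interval [0/1, 1/1), width = 1/1 - 0/1 = 1/1
  'c': [0/1 + 1/1*0/1, 0/1 + 1/1*1/2) = [0/1, 1/2)
  'a': [0/1 + 1/1*1/2, 0/1 + 1/1*2/3) = [1/2, 2/3)
  'f': [0/1 + 1/1*2/3, 0/1 + 1/1*5/6) = [2/3, 5/6)
  'b': [0/1 + 1/1*5/6, 0/1 + 1/1*1/1) = [5/6, 1/1) <- contains code 403/432
  emit 'b', narrow to [5/6, 1/1)
Step 2: interval [5/6, 1/1), width = 1/1 - 5/6 = 1/6
  'c': [5/6 + 1/6*0/1, 5/6 + 1/6*1/2) = [5/6, 11/12)
  'a': [5/6 + 1/6*1/2, 5/6 + 1/6*2/3) = [11/12, 17/18) <- contains code 403/432
  'f': [5/6 + 1/6*2/3, 5/6 + 1/6*5/6) = [17/18, 35/36)
  'b': [5/6 + 1/6*5/6, 5/6 + 1/6*1/1) = [35/36, 1/1)
  emit 'a', narrow to [11/12, 17/18)
Step 3: interval [11/12, 17/18), width = 17/18 - 11/12 = 1/36
  'c': [11/12 + 1/36*0/1, 11/12 + 1/36*1/2) = [11/12, 67/72)
  'a': [11/12 + 1/36*1/2, 11/12 + 1/36*2/3) = [67/72, 101/108) <- contains code 403/432
  'f': [11/12 + 1/36*2/3, 11/12 + 1/36*5/6) = [101/108, 203/216)
  'b': [11/12 + 1/36*5/6, 11/12 + 1/36*1/1) = [203/216, 17/18)
  emit 'a', narrow to [67/72, 101/108)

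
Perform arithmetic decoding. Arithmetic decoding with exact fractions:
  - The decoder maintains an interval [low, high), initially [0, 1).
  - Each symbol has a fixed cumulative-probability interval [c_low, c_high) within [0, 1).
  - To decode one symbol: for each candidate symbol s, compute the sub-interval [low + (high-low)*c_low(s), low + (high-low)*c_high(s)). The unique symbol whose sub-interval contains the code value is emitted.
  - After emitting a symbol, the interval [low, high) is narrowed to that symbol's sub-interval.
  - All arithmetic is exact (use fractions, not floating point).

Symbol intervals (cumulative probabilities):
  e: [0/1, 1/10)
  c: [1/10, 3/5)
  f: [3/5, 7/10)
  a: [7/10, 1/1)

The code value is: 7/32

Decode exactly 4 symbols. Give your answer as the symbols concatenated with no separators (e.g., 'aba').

Answer: cccc

Derivation:
Step 1: interval [0/1, 1/1), width = 1/1 - 0/1 = 1/1
  'e': [0/1 + 1/1*0/1, 0/1 + 1/1*1/10) = [0/1, 1/10)
  'c': [0/1 + 1/1*1/10, 0/1 + 1/1*3/5) = [1/10, 3/5) <- contains code 7/32
  'f': [0/1 + 1/1*3/5, 0/1 + 1/1*7/10) = [3/5, 7/10)
  'a': [0/1 + 1/1*7/10, 0/1 + 1/1*1/1) = [7/10, 1/1)
  emit 'c', narrow to [1/10, 3/5)
Step 2: interval [1/10, 3/5), width = 3/5 - 1/10 = 1/2
  'e': [1/10 + 1/2*0/1, 1/10 + 1/2*1/10) = [1/10, 3/20)
  'c': [1/10 + 1/2*1/10, 1/10 + 1/2*3/5) = [3/20, 2/5) <- contains code 7/32
  'f': [1/10 + 1/2*3/5, 1/10 + 1/2*7/10) = [2/5, 9/20)
  'a': [1/10 + 1/2*7/10, 1/10 + 1/2*1/1) = [9/20, 3/5)
  emit 'c', narrow to [3/20, 2/5)
Step 3: interval [3/20, 2/5), width = 2/5 - 3/20 = 1/4
  'e': [3/20 + 1/4*0/1, 3/20 + 1/4*1/10) = [3/20, 7/40)
  'c': [3/20 + 1/4*1/10, 3/20 + 1/4*3/5) = [7/40, 3/10) <- contains code 7/32
  'f': [3/20 + 1/4*3/5, 3/20 + 1/4*7/10) = [3/10, 13/40)
  'a': [3/20 + 1/4*7/10, 3/20 + 1/4*1/1) = [13/40, 2/5)
  emit 'c', narrow to [7/40, 3/10)
Step 4: interval [7/40, 3/10), width = 3/10 - 7/40 = 1/8
  'e': [7/40 + 1/8*0/1, 7/40 + 1/8*1/10) = [7/40, 3/16)
  'c': [7/40 + 1/8*1/10, 7/40 + 1/8*3/5) = [3/16, 1/4) <- contains code 7/32
  'f': [7/40 + 1/8*3/5, 7/40 + 1/8*7/10) = [1/4, 21/80)
  'a': [7/40 + 1/8*7/10, 7/40 + 1/8*1/1) = [21/80, 3/10)
  emit 'c', narrow to [3/16, 1/4)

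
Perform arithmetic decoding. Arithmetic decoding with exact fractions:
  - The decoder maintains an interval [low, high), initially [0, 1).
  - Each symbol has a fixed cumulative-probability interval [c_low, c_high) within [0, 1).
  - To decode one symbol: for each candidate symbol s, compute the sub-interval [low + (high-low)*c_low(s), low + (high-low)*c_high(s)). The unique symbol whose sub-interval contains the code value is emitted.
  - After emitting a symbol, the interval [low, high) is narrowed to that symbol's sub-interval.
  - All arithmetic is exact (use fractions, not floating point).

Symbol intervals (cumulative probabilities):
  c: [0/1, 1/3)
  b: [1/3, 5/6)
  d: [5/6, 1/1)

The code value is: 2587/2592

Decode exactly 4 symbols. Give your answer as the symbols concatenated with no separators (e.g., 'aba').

Step 1: interval [0/1, 1/1), width = 1/1 - 0/1 = 1/1
  'c': [0/1 + 1/1*0/1, 0/1 + 1/1*1/3) = [0/1, 1/3)
  'b': [0/1 + 1/1*1/3, 0/1 + 1/1*5/6) = [1/3, 5/6)
  'd': [0/1 + 1/1*5/6, 0/1 + 1/1*1/1) = [5/6, 1/1) <- contains code 2587/2592
  emit 'd', narrow to [5/6, 1/1)
Step 2: interval [5/6, 1/1), width = 1/1 - 5/6 = 1/6
  'c': [5/6 + 1/6*0/1, 5/6 + 1/6*1/3) = [5/6, 8/9)
  'b': [5/6 + 1/6*1/3, 5/6 + 1/6*5/6) = [8/9, 35/36)
  'd': [5/6 + 1/6*5/6, 5/6 + 1/6*1/1) = [35/36, 1/1) <- contains code 2587/2592
  emit 'd', narrow to [35/36, 1/1)
Step 3: interval [35/36, 1/1), width = 1/1 - 35/36 = 1/36
  'c': [35/36 + 1/36*0/1, 35/36 + 1/36*1/3) = [35/36, 53/54)
  'b': [35/36 + 1/36*1/3, 35/36 + 1/36*5/6) = [53/54, 215/216)
  'd': [35/36 + 1/36*5/6, 35/36 + 1/36*1/1) = [215/216, 1/1) <- contains code 2587/2592
  emit 'd', narrow to [215/216, 1/1)
Step 4: interval [215/216, 1/1), width = 1/1 - 215/216 = 1/216
  'c': [215/216 + 1/216*0/1, 215/216 + 1/216*1/3) = [215/216, 323/324)
  'b': [215/216 + 1/216*1/3, 215/216 + 1/216*5/6) = [323/324, 1295/1296) <- contains code 2587/2592
  'd': [215/216 + 1/216*5/6, 215/216 + 1/216*1/1) = [1295/1296, 1/1)
  emit 'b', narrow to [323/324, 1295/1296)

Answer: dddb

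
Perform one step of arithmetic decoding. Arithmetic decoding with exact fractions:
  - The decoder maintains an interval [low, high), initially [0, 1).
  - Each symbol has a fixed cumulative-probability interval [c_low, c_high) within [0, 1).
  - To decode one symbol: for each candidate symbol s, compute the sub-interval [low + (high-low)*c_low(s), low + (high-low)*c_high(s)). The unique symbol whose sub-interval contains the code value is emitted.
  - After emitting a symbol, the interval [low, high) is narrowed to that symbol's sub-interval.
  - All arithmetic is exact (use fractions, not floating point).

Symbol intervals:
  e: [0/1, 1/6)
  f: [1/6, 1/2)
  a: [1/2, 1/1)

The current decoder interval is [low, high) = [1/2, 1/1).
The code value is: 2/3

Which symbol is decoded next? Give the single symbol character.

Answer: f

Derivation:
Interval width = high − low = 1/1 − 1/2 = 1/2
Scaled code = (code − low) / width = (2/3 − 1/2) / 1/2 = 1/3
  e: [0/1, 1/6) 
  f: [1/6, 1/2) ← scaled code falls here ✓
  a: [1/2, 1/1) 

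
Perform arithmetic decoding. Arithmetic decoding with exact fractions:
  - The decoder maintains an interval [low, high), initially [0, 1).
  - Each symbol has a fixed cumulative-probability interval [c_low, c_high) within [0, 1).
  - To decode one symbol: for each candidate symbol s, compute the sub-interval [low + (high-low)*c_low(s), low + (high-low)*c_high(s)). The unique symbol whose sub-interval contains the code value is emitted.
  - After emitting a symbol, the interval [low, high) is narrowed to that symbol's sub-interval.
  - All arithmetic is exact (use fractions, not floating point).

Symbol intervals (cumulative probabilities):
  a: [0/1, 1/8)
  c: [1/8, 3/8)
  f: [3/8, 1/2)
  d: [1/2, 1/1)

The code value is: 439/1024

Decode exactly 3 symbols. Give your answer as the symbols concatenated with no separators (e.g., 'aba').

Step 1: interval [0/1, 1/1), width = 1/1 - 0/1 = 1/1
  'a': [0/1 + 1/1*0/1, 0/1 + 1/1*1/8) = [0/1, 1/8)
  'c': [0/1 + 1/1*1/8, 0/1 + 1/1*3/8) = [1/8, 3/8)
  'f': [0/1 + 1/1*3/8, 0/1 + 1/1*1/2) = [3/8, 1/2) <- contains code 439/1024
  'd': [0/1 + 1/1*1/2, 0/1 + 1/1*1/1) = [1/2, 1/1)
  emit 'f', narrow to [3/8, 1/2)
Step 2: interval [3/8, 1/2), width = 1/2 - 3/8 = 1/8
  'a': [3/8 + 1/8*0/1, 3/8 + 1/8*1/8) = [3/8, 25/64)
  'c': [3/8 + 1/8*1/8, 3/8 + 1/8*3/8) = [25/64, 27/64)
  'f': [3/8 + 1/8*3/8, 3/8 + 1/8*1/2) = [27/64, 7/16) <- contains code 439/1024
  'd': [3/8 + 1/8*1/2, 3/8 + 1/8*1/1) = [7/16, 1/2)
  emit 'f', narrow to [27/64, 7/16)
Step 3: interval [27/64, 7/16), width = 7/16 - 27/64 = 1/64
  'a': [27/64 + 1/64*0/1, 27/64 + 1/64*1/8) = [27/64, 217/512)
  'c': [27/64 + 1/64*1/8, 27/64 + 1/64*3/8) = [217/512, 219/512)
  'f': [27/64 + 1/64*3/8, 27/64 + 1/64*1/2) = [219/512, 55/128) <- contains code 439/1024
  'd': [27/64 + 1/64*1/2, 27/64 + 1/64*1/1) = [55/128, 7/16)
  emit 'f', narrow to [219/512, 55/128)

Answer: fff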